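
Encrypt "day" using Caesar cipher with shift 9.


Word: "day"
Shift: 9
Each letter → (letter + shift) mod 26:
  'd' (3) + 9 = 12 → 'm'
  'a' (0) + 9 = 9 → 'j'
  'y' (24) + 9 = 7 → 'h'
Result = "mjh"


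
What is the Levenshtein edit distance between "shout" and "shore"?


Word 1: "shout" (length 5)
Word 2: "shore" (length 5)
One optimal edit sequence (insert/delete/substitute each cost 1):
  1. keep 's'
  2. keep 'h'
  3. keep 'o'
  4. substitute 'u' -> 'r'  (+1)
  5. substitute 't' -> 'e'  (+1)
Total edit operations: 2
Edit distance = 2


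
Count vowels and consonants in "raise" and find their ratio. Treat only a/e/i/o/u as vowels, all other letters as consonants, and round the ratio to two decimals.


Word: "raise"
Vowels (a,e,i,o,u): 3
Consonants: 2
Ratio = 3/2
= 1.50


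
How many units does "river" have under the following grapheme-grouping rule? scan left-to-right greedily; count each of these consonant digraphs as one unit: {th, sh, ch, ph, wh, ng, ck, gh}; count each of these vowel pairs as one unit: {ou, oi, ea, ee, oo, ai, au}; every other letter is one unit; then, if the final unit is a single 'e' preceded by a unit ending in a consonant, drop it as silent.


Word: "river" (5 letters)
Left-to-right scan:
  [1] 'r' (letter)
  [2] 'i' (letter)
  [3] 'v' (letter)
  [4] 'e' (letter)
  [5] 'r' (letter)
Units from scan: 5
Sound units = 5 units


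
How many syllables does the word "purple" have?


Word: "purple"
Syllable breakdown: pur | ple
Counting: 2 parts
= 2 syllables


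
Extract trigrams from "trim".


Word: "trim" (length 4)
Number of trigrams = 4 - 3 + 1 = 2
  Position 0: "tri"
  Position 1: "rim"
Trigrams = "tri", "rim"


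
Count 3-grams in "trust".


Word: "trust" (length 5)
Number of 3-grams = length - 3 + 1 = 5 - 3 + 1
= 3


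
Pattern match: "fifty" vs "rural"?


Pattern of "fifty": [0, 1, 0, 2, 3]
Pattern of "rural": [0, 1, 0, 2, 3]
Patterns match
Same pattern = Yes


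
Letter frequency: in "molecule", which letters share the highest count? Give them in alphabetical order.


Word: "molecule"
Letter counts:
  'c': 1
  'e': 2
  'l': 2
  'm': 1
  'o': 1
  'u': 1
Maximum count = 2
Most frequent = 'e', 'l' (2 times each)


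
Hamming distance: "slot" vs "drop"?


Comparing character by character (same length = 4):
  Pos 0: 's' vs 'd' !=
  Pos 1: 'l' vs 'r' !=
  Pos 2: 'o' vs 'o' =
  Pos 3: 't' vs 'p' !=
Hamming distance = 3


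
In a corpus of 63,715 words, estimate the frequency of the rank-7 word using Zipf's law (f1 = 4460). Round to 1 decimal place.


Zipf's law: f(r) = f(1) / r
f(1) = 4460
f(7) = 4460 / 7
= 637.1 occurrences


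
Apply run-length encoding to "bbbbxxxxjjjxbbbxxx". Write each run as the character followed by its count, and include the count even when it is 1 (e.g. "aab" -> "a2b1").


String: "bbbbxxxxjjjxbbbxxx"
Scanning for consecutive runs:
  'b' x 4
  'x' x 4
  'j' x 3
  'x' x 1
  'b' x 3
  'x' x 3
RLE = "b4x4j3x1b3x3"


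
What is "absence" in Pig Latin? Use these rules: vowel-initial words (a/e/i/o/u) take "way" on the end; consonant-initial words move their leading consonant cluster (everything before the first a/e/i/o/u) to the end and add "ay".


Word: "absence"
Starts with vowel → add 'way'
Pig Latin = "absenceway"


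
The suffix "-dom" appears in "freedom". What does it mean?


Suffix: -dom
Example: freedom = free + -dom
Meaning = state / realm


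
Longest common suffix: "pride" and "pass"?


Word 1: "pride"
Word 2: "pass"
Comparing from end:
  Pos -1: 'e' != 's' (stop)
LCS = "" (length 0)


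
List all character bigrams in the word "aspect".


Word: "aspect" (length 6)
Number of bigrams = 6 - 2 + 1 = 5
  Position 0: "as"
  Position 1: "sp"
  Position 2: "pe"
  Position 3: "ec"
  Position 4: "ct"
Bigrams = "as", "sp", "pe", "ec", "ct"


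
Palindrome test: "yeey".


Word: "yeey"
Reversed: "yeey"
Forward == Backward? yeey == yeey
Palindrome = Yes


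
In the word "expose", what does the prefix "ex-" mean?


Prefix: ex-
Example: expose (ex- + pose)
Meaning = out / former


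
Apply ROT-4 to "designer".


Word: "designer"
Shift: 4
Each letter → (letter + shift) mod 26:
  'd' (3) + 4 = 7 → 'h'
  'e' (4) + 4 = 8 → 'i'
  's' (18) + 4 = 22 → 'w'
  'i' (8) + 4 = 12 → 'm'
  'g' (6) + 4 = 10 → 'k'
  'n' (13) + 4 = 17 → 'r'
  'e' (4) + 4 = 8 → 'i'
  'r' (17) + 4 = 21 → 'v'
Result = "hiwmkriv"


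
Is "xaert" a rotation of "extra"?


Word: "extra", Candidate: "xaert"
Method: check if candidate is substring of word+word
"extraextra" contains "xaert"? No
Is rotation = No


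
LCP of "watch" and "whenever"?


Word 1: "watch"
Word 2: "whenever"
Comparing from start:
  Pos 0: 'w' == 'w'
  Pos 1: 'a' != 'h' (stop)
LCP = "w" (length 1)


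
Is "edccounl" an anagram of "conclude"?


Word 1: "conclude" → sorted: ccdelnou
Word 2: "edccounl" → sorted: ccdelnou
Same letters? ccdelnou == ccdelnou
Anagram = Yes


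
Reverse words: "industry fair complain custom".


Original: "industry fair complain custom"
Words (1..n): industry | fair | complain | custom
Reversed (n..1): custom | complain | fair | industry
Result = "custom complain fair industry"


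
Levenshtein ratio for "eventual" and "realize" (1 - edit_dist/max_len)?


Word 1: "eventual" (length 8)
Word 2: "realize" (length 7)
One optimal edit sequence:
  1. delete 'e'  (+1)
  2. substitute 'v' -> 'r'  (+1)
  3. keep 'e'
  4. substitute 'n' -> 'a'  (+1)
  5. substitute 't' -> 'l'  (+1)
  6. substitute 'u' -> 'i'  (+1)
  7. substitute 'a' -> 'z'  (+1)
  8. substitute 'l' -> 'e'  (+1)
Edit distance = 7
Max length = max(8, 7) = 8
Similarity = 1 - 7/8
= 0.1250


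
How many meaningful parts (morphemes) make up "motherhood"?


Word: "motherhood"
Morphemes: mother + -hood
Each morpheme carries meaning
= 2 morphemes


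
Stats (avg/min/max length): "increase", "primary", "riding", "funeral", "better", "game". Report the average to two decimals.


Lengths: "increase"=8, "primary"=7, "riding"=6, "funeral"=7, "better"=6, "game"=4
Sum = 38, Count = 6
Average = 38/6 = 6.33
= avg=6.33, min=4, max=8


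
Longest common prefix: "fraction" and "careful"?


Word 1: "fraction"
Word 2: "careful"
Comparing from start:
  Pos 0: 'f' != 'c' (stop)
LCP = "" (length 0)


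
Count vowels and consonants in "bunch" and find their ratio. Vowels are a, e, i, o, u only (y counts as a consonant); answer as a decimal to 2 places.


Word: "bunch"
Vowels (a,e,i,o,u): 1
Consonants: 4
Ratio = 1/4
= 0.25


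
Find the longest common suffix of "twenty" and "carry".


Word 1: "twenty"
Word 2: "carry"
Comparing from end:
  Pos -1: 'y' == 'y'
  Pos -2: 't' != 'r' (stop)
LCS = "y" (length 1)


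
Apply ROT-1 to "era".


Word: "era"
Shift: 1
Each letter → (letter + shift) mod 26:
  'e' (4) + 1 = 5 → 'f'
  'r' (17) + 1 = 18 → 's'
  'a' (0) + 1 = 1 → 'b'
Result = "fsb"


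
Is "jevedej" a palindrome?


Word: "jevedej"
Reversed: "jedevej"
Forward == Backward? jevedej != jedevej
Palindrome = No


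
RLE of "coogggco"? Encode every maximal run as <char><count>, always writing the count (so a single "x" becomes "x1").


String: "coogggco"
Scanning for consecutive runs:
  'c' x 1
  'o' x 2
  'g' x 3
  'c' x 1
  'o' x 1
RLE = "c1o2g3c1o1"


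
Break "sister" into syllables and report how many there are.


Word: "sister"
Syllable breakdown: sis | ter
Counting: 2 parts
= 2 syllables


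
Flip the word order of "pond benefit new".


Original: "pond benefit new"
Words (1..n): pond | benefit | new
Reversed (n..1): new | benefit | pond
Result = "new benefit pond"


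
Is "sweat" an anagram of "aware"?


Word 1: "aware" → sorted: aaerw
Word 2: "sweat" → sorted: aestw
Same letters? aaerw != aestw
Anagram = No


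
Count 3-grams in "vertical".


Word: "vertical" (length 8)
Number of 3-grams = length - 3 + 1 = 8 - 3 + 1
= 6


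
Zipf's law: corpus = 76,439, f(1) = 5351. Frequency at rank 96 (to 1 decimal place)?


Zipf's law: f(r) = f(1) / r
f(1) = 5351
f(96) = 5351 / 96
= 55.7 occurrences


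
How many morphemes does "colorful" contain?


Word: "colorful"
Morphemes: color | -ful
Each morpheme carries meaning
= 2 morphemes


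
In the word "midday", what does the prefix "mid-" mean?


Prefix: mid-
Example: midday = mid- + day
Meaning = middle


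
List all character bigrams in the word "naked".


Word: "naked" (length 5)
Number of bigrams = 5 - 2 + 1 = 4
  Position 0: "na"
  Position 1: "ak"
  Position 2: "ke"
  Position 3: "ed"
Bigrams = "na", "ak", "ke", "ed"


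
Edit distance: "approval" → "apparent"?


Word 1: "approval" (length 8)
Word 2: "apparent" (length 8)
One optimal edit sequence (insert/delete/substitute each cost 1):
  1. keep 'a'
  2. keep 'p'
  3. keep 'p'
  4. substitute 'r' -> 'a'  (+1)
  5. substitute 'o' -> 'r'  (+1)
  6. substitute 'v' -> 'e'  (+1)
  7. substitute 'a' -> 'n'  (+1)
  8. substitute 'l' -> 't'  (+1)
Total edit operations: 5
Edit distance = 5


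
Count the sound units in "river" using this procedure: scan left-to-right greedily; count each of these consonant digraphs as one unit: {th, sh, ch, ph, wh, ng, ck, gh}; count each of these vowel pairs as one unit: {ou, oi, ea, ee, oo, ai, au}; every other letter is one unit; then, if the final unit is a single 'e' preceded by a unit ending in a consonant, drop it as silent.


Word: "river" (5 letters)
Left-to-right scan:
  1. 'r' (letter)
  2. 'i' (letter)
  3. 'v' (letter)
  4. 'e' (letter)
  5. 'r' (letter)
Units from scan: 5
Sound units = 5 units


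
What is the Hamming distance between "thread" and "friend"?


Comparing character by character (same length = 6):
  Pos 0: 't' vs 'f' !=
  Pos 1: 'h' vs 'r' !=
  Pos 2: 'r' vs 'i' !=
  Pos 3: 'e' vs 'e' =
  Pos 4: 'a' vs 'n' !=
  Pos 5: 'd' vs 'd' =
Hamming distance = 4


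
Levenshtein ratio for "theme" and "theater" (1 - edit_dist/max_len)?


Word 1: "theme" (length 5)
Word 2: "theater" (length 7)
One optimal edit sequence:
  1. keep 't'
  2. keep 'h'
  3. keep 'e'
  4. insert 'a'  (+1)
  5. substitute 'm' -> 't'  (+1)
  6. keep 'e'
  7. insert 'r'  (+1)
Edit distance = 3
Max length = max(5, 7) = 7
Similarity = 1 - 3/7
= 0.5714


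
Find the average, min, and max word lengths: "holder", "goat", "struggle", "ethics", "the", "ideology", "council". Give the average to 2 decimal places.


Lengths: "holder"=6, "goat"=4, "struggle"=8, "ethics"=6, "the"=3, "ideology"=8, "council"=7
Sum = 42, Count = 7
Average = 42/7 = 6.00
= avg=6.00, min=3, max=8


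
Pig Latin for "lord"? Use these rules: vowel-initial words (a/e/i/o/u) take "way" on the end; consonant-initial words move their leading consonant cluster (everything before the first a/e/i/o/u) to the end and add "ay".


Word: "lord"
Starts with consonant(s) → move to end, add 'ay'
Consonant cluster: "l"
Pig Latin = "ordlay"


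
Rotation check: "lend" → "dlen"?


Word: "lend", Candidate: "dlen"
Method: check if candidate is substring of word+word
"lendlend" contains "dlen"? Yes
Is rotation = Yes


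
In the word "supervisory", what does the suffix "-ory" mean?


Suffix: -ory
Example: supervisory = supervise + -ory, with a spelling change
Meaning = relating to / place for


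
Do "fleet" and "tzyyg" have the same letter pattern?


Pattern of "fleet": [0, 1, 2, 2, 3]
Pattern of "tzyyg": [0, 1, 2, 2, 3]
Patterns match
Same pattern = Yes


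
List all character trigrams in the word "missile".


Word: "missile" (length 7)
Number of trigrams = 7 - 3 + 1 = 5
  Position 0: "mis"
  Position 1: "iss"
  Position 2: "ssi"
  Position 3: "sil"
  Position 4: "ile"
Trigrams = "mis", "iss", "ssi", "sil", "ile"


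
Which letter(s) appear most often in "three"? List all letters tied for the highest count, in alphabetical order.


Word: "three"
Letter counts:
  'e': 2
  'h': 1
  'r': 1
  't': 1
Maximum count = 2
Most frequent = 'e' (2 times each)


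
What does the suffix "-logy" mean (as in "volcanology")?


Suffix: -logy
Example: volcanology (volcano + -logy)
Meaning = study of


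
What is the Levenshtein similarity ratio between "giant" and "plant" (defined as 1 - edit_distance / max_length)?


Word 1: "giant" (length 5)
Word 2: "plant" (length 5)
One optimal edit sequence:
  1. substitute 'g' -> 'p'  (+1)
  2. substitute 'i' -> 'l'  (+1)
  3. keep 'a'
  4. keep 'n'
  5. keep 't'
Edit distance = 2
Max length = max(5, 5) = 5
Similarity = 1 - 2/5
= 0.6000


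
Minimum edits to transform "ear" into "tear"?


Word 1: "ear" (length 3)
Word 2: "tear" (length 4)
One optimal edit sequence (insert/delete/substitute each cost 1):
  1. insert 't'  (+1)
  2. keep 'e'
  3. keep 'a'
  4. keep 'r'
Total edit operations: 1
Edit distance = 1


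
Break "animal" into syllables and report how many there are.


Word: "animal"
Syllable breakdown: an / i / mal
Counting: 3 parts
= 3 syllables


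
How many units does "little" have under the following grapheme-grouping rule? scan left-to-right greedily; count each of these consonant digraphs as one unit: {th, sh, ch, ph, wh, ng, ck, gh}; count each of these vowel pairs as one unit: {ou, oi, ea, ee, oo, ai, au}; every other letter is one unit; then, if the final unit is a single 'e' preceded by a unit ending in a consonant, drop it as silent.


Word: "little" (6 letters)
Left-to-right scan:
  (1) 'l' (letter)
  (2) 'i' (letter)
  (3) 't' (letter)
  (4) 't' (letter)
  (5) 'l' (letter)
  (6) 'e' (letter)
Units from scan: 6
Final unit is 'e' after a consonant -> drop as silent (-1)
Sound units = 5 units


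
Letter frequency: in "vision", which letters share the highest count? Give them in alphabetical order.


Word: "vision"
Letter counts:
  'i': 2
  'n': 1
  'o': 1
  's': 1
  'v': 1
Maximum count = 2
Most frequent = 'i' (2 times each)


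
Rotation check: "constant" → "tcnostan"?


Word: "constant", Candidate: "tcnostan"
Method: check if candidate is substring of word+word
"constantconstant" contains "tcnostan"? No
Is rotation = No


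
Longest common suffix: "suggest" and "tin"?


Word 1: "suggest"
Word 2: "tin"
Comparing from end:
  Pos -1: 't' != 'n' (stop)
LCS = "" (length 0)


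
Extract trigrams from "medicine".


Word: "medicine" (length 8)
Number of trigrams = 8 - 3 + 1 = 6
  Position 0: "med"
  Position 1: "edi"
  Position 2: "dic"
  Position 3: "ici"
  Position 4: "cin"
  Position 5: "ine"
Trigrams = "med", "edi", "dic", "ici", "cin", "ine"


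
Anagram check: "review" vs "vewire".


Word 1: "review" → sorted: eeirvw
Word 2: "vewire" → sorted: eeirvw
Same letters? eeirvw == eeirvw
Anagram = Yes


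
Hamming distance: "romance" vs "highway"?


Comparing character by character (same length = 7):
  Pos 0: 'r' vs 'h' !=
  Pos 1: 'o' vs 'i' !=
  Pos 2: 'm' vs 'g' !=
  Pos 3: 'a' vs 'h' !=
  Pos 4: 'n' vs 'w' !=
  Pos 5: 'c' vs 'a' !=
  Pos 6: 'e' vs 'y' !=
Hamming distance = 7


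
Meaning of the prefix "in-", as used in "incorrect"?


Prefix: in-
Example: incorrect = in- + correct
Meaning = not / into


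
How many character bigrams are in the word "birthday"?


Word: "birthday" (length 8)
Number of 2-grams = length - 2 + 1 = 8 - 2 + 1
= 7


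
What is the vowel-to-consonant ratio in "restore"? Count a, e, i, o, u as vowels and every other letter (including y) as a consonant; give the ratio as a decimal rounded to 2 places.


Word: "restore"
Vowels (a,e,i,o,u): 3
Consonants: 4
Ratio = 3/4
= 0.75


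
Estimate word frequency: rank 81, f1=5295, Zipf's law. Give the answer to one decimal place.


Zipf's law: f(r) = f(1) / r
f(1) = 5295
f(81) = 5295 / 81
= 65.4 occurrences


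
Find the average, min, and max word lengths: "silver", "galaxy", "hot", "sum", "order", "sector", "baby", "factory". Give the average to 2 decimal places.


Lengths: "silver"=6, "galaxy"=6, "hot"=3, "sum"=3, "order"=5, "sector"=6, "baby"=4, "factory"=7
Sum = 40, Count = 8
Average = 40/8 = 5.00
= avg=5.00, min=3, max=7


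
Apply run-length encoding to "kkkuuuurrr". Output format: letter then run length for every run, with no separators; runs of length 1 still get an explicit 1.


String: "kkkuuuurrr"
Scanning for consecutive runs:
  'k' x 3
  'u' x 4
  'r' x 3
RLE = "k3u4r3"


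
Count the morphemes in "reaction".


Word: "reaction"
Morphemes: re- + act + -ion
Each morpheme carries meaning
= 3 morphemes


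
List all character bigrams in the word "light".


Word: "light" (length 5)
Number of bigrams = 5 - 2 + 1 = 4
  Position 0: "li"
  Position 1: "ig"
  Position 2: "gh"
  Position 3: "ht"
Bigrams = "li", "ig", "gh", "ht"


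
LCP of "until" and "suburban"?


Word 1: "until"
Word 2: "suburban"
Comparing from start:
  Pos 0: 'u' != 's' (stop)
LCP = "" (length 0)


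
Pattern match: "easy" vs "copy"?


Pattern of "easy": [0, 1, 2, 3]
Pattern of "copy": [0, 1, 2, 3]
Patterns match
Same pattern = Yes


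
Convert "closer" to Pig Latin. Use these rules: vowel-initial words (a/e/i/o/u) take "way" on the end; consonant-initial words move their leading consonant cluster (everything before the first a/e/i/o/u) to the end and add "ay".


Word: "closer"
Starts with consonant(s) → move to end, add 'ay'
Consonant cluster: "cl"
Pig Latin = "oserclay"


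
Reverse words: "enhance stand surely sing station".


Original: "enhance stand surely sing station"
Words (1..n): enhance | stand | surely | sing | station
Reversed (n..1): station | sing | surely | stand | enhance
Result = "station sing surely stand enhance"


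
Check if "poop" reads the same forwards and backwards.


Word: "poop"
Reversed: "poop"
Forward == Backward? poop == poop
Palindrome = Yes


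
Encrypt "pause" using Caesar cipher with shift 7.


Word: "pause"
Shift: 7
Each letter → (letter + shift) mod 26:
  'p' (15) + 7 = 22 → 'w'
  'a' (0) + 7 = 7 → 'h'
  'u' (20) + 7 = 1 → 'b'
  's' (18) + 7 = 25 → 'z'
  'e' (4) + 7 = 11 → 'l'
Result = "whbzl"


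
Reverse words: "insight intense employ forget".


Original: "insight intense employ forget"
Words (1..n): insight | intense | employ | forget
Reversed (n..1): forget | employ | intense | insight
Result = "forget employ intense insight"


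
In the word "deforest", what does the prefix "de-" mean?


Prefix: de-
Example: deforest = de- + forest
Meaning = remove / reverse


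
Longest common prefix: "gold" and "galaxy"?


Word 1: "gold"
Word 2: "galaxy"
Comparing from start:
  Pos 0: 'g' == 'g'
  Pos 1: 'o' != 'a' (stop)
LCP = "g" (length 1)


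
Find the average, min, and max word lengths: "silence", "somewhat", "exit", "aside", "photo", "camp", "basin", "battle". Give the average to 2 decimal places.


Lengths: "silence"=7, "somewhat"=8, "exit"=4, "aside"=5, "photo"=5, "camp"=4, "basin"=5, "battle"=6
Sum = 44, Count = 8
Average = 44/8 = 5.50
= avg=5.50, min=4, max=8


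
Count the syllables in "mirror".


Word: "mirror"
Syllable breakdown: mir-ror
Counting: 2 parts
= 2 syllables


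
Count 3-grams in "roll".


Word: "roll" (length 4)
Number of 3-grams = length - 3 + 1 = 4 - 3 + 1
= 2


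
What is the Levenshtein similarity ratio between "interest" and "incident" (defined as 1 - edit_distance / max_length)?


Word 1: "interest" (length 8)
Word 2: "incident" (length 8)
One optimal edit sequence:
  1. keep 'i'
  2. keep 'n'
  3. substitute 't' -> 'c'  (+1)
  4. substitute 'e' -> 'i'  (+1)
  5. substitute 'r' -> 'd'  (+1)
  6. keep 'e'
  7. substitute 's' -> 'n'  (+1)
  8. keep 't'
Edit distance = 4
Max length = max(8, 8) = 8
Similarity = 1 - 4/8
= 0.5000


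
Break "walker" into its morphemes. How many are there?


Word: "walker"
Morphemes: walk + -er
Each morpheme carries meaning
= 2 morphemes


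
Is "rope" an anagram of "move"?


Word 1: "move" → sorted: emov
Word 2: "rope" → sorted: eopr
Same letters? emov != eopr
Anagram = No


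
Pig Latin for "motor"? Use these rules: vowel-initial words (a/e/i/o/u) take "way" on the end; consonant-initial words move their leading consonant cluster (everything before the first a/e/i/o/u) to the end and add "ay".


Word: "motor"
Starts with consonant(s) → move to end, add 'ay'
Consonant cluster: "m"
Pig Latin = "otormay"


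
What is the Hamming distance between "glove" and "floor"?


Comparing character by character (same length = 5):
  Pos 0: 'g' vs 'f' !=
  Pos 1: 'l' vs 'l' =
  Pos 2: 'o' vs 'o' =
  Pos 3: 'v' vs 'o' !=
  Pos 4: 'e' vs 'r' !=
Hamming distance = 3


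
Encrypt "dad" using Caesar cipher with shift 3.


Word: "dad"
Shift: 3
Each letter → (letter + shift) mod 26:
  'd' (3) + 3 = 6 → 'g'
  'a' (0) + 3 = 3 → 'd'
  'd' (3) + 3 = 6 → 'g'
Result = "gdg"


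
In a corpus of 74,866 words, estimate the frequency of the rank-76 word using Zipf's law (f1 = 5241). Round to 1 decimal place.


Zipf's law: f(r) = f(1) / r
f(1) = 5241
f(76) = 5241 / 76
= 69.0 occurrences


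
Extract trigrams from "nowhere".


Word: "nowhere" (length 7)
Number of trigrams = 7 - 3 + 1 = 5
  Position 0: "now"
  Position 1: "owh"
  Position 2: "whe"
  Position 3: "her"
  Position 4: "ere"
Trigrams = "now", "owh", "whe", "her", "ere"


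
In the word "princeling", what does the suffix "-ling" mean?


Suffix: -ling
Example: princeling (prince + -ling)
Meaning = small / young


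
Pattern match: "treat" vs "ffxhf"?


Pattern of "treat": [0, 1, 2, 3, 0]
Pattern of "ffxhf": [0, 0, 1, 2, 0]
Patterns do not match
Same pattern = No


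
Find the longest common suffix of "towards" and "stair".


Word 1: "towards"
Word 2: "stair"
Comparing from end:
  Pos -1: 's' != 'r' (stop)
LCS = "" (length 0)


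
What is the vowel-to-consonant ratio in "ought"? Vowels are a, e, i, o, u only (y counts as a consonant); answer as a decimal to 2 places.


Word: "ought"
Vowels (a,e,i,o,u): 2
Consonants: 3
Ratio = 2/3
= 0.67


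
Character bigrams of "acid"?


Word: "acid" (length 4)
Number of bigrams = 4 - 2 + 1 = 3
  Position 0: "ac"
  Position 1: "ci"
  Position 2: "id"
Bigrams = "ac", "ci", "id"


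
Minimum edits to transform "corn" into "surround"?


Word 1: "corn" (length 4)
Word 2: "surround" (length 8)
One optimal edit sequence (insert/delete/substitute each cost 1):
  1. insert 's'  (+1)
  2. insert 'u'  (+1)
  3. insert 'r'  (+1)
  4. substitute 'c' -> 'r'  (+1)
  5. keep 'o'
  6. substitute 'r' -> 'u'  (+1)
  7. keep 'n'
  8. insert 'd'  (+1)
Total edit operations: 6
Edit distance = 6


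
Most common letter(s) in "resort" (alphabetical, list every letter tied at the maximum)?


Word: "resort"
Letter counts:
  'e': 1
  'o': 1
  'r': 2
  's': 1
  't': 1
Maximum count = 2
Most frequent = 'r' (2 times each)


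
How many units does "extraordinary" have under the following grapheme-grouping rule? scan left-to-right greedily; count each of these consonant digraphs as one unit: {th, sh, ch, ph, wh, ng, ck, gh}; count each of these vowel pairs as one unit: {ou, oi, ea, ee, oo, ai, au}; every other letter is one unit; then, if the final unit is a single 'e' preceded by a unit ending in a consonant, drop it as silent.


Word: "extraordinary" (13 letters)
Left-to-right scan:
  1. 'e' (letter)
  2. 'x' (letter)
  3. 't' (letter)
  4. 'r' (letter)
  5. 'a' (letter)
  6. 'o' (letter)
  7. 'r' (letter)
  8. 'd' (letter)
  9. 'i' (letter)
  10. 'n' (letter)
  11. 'a' (letter)
  12. 'r' (letter)
  13. 'y' (letter)
Units from scan: 13
Sound units = 13 units


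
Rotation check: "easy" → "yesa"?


Word: "easy", Candidate: "yesa"
Method: check if candidate is substring of word+word
"easyeasy" contains "yesa"? No
Is rotation = No


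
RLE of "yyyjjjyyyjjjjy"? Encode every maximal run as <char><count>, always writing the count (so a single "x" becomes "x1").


String: "yyyjjjyyyjjjjy"
Scanning for consecutive runs:
  'y' x 3
  'j' x 3
  'y' x 3
  'j' x 4
  'y' x 1
RLE = "y3j3y3j4y1"


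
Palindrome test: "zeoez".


Word: "zeoez"
Reversed: "zeoez"
Forward == Backward? zeoez == zeoez
Palindrome = Yes


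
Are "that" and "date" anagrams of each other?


Word 1: "that" → sorted: ahtt
Word 2: "date" → sorted: adet
Same letters? ahtt != adet
Anagram = No


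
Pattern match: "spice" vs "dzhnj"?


Pattern of "spice": [0, 1, 2, 3, 4]
Pattern of "dzhnj": [0, 1, 2, 3, 4]
Patterns match
Same pattern = Yes


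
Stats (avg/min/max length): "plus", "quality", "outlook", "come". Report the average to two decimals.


Lengths: "plus"=4, "quality"=7, "outlook"=7, "come"=4
Sum = 22, Count = 4
Average = 22/4 = 5.50
= avg=5.50, min=4, max=7


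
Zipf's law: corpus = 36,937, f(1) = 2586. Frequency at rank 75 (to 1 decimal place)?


Zipf's law: f(r) = f(1) / r
f(1) = 2586
f(75) = 2586 / 75
= 34.5 occurrences


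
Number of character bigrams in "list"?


Word: "list" (length 4)
Number of 2-grams = length - 2 + 1 = 4 - 2 + 1
= 3


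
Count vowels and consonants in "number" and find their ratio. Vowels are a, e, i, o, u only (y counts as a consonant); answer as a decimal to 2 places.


Word: "number"
Vowels (a,e,i,o,u): 2
Consonants: 4
Ratio = 2/4
= 0.50


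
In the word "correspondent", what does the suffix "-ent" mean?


Suffix: -ent
Example: correspondent = correspond + -ent
Meaning = one who / that which


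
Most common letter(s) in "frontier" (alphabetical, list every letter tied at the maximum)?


Word: "frontier"
Letter counts:
  'e': 1
  'f': 1
  'i': 1
  'n': 1
  'o': 1
  'r': 2
  't': 1
Maximum count = 2
Most frequent = 'r' (2 times each)


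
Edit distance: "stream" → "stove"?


Word 1: "stream" (length 6)
Word 2: "stove" (length 5)
One optimal edit sequence (insert/delete/substitute each cost 1):
  1. keep 's'
  2. keep 't'
  3. delete 'r'  (+1)
  4. substitute 'e' -> 'o'  (+1)
  5. substitute 'a' -> 'v'  (+1)
  6. substitute 'm' -> 'e'  (+1)
Total edit operations: 4
Edit distance = 4


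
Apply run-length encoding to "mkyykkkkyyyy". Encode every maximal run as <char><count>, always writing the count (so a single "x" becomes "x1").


String: "mkyykkkkyyyy"
Scanning for consecutive runs:
  'm' x 1
  'k' x 1
  'y' x 2
  'k' x 4
  'y' x 4
RLE = "m1k1y2k4y4"


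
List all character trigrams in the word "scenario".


Word: "scenario" (length 8)
Number of trigrams = 8 - 3 + 1 = 6
  Position 0: "sce"
  Position 1: "cen"
  Position 2: "ena"
  Position 3: "nar"
  Position 4: "ari"
  Position 5: "rio"
Trigrams = "sce", "cen", "ena", "nar", "ari", "rio"


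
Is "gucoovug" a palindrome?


Word: "gucoovug"
Reversed: "guvoocug"
Forward == Backward? gucoovug != guvoocug
Palindrome = No


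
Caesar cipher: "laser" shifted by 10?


Word: "laser"
Shift: 10
Each letter → (letter + shift) mod 26:
  'l' (11) + 10 = 21 → 'v'
  'a' (0) + 10 = 10 → 'k'
  's' (18) + 10 = 2 → 'c'
  'e' (4) + 10 = 14 → 'o'
  'r' (17) + 10 = 1 → 'b'
Result = "vkcob"


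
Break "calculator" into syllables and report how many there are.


Word: "calculator"
Syllable breakdown: cal · cu · la · tor
Counting: 4 parts
= 4 syllables


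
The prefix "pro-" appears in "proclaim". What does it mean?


Prefix: pro-
As in: proclaim -> pro- + claim
Meaning = forward / in favor of


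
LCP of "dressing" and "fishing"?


Word 1: "dressing"
Word 2: "fishing"
Comparing from start:
  Pos 0: 'd' != 'f' (stop)
LCP = "" (length 0)


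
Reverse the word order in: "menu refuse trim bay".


Original: "menu refuse trim bay"
Words (1..n): menu | refuse | trim | bay
Reversed (n..1): bay | trim | refuse | menu
Result = "bay trim refuse menu"


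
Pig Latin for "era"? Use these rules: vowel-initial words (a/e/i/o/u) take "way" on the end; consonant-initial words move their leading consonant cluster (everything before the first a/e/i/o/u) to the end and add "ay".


Word: "era"
Starts with vowel → add 'way'
Pig Latin = "eraway"


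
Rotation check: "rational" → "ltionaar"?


Word: "rational", Candidate: "ltionaar"
Method: check if candidate is substring of word+word
"rationalrational" contains "ltionaar"? No
Is rotation = No


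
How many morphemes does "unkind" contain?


Word: "unkind"
Morphemes: un- / kind
Each morpheme carries meaning
= 2 morphemes


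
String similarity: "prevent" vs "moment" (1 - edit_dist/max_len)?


Word 1: "prevent" (length 7)
Word 2: "moment" (length 6)
One optimal edit sequence:
  1. delete 'p'  (+1)
  2. substitute 'r' -> 'm'  (+1)
  3. substitute 'e' -> 'o'  (+1)
  4. substitute 'v' -> 'm'  (+1)
  5. keep 'e'
  6. keep 'n'
  7. keep 't'
Edit distance = 4
Max length = max(7, 6) = 7
Similarity = 1 - 4/7
= 0.4286


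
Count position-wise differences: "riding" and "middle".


Comparing character by character (same length = 6):
  Pos 0: 'r' vs 'm' !=
  Pos 1: 'i' vs 'i' =
  Pos 2: 'd' vs 'd' =
  Pos 3: 'i' vs 'd' !=
  Pos 4: 'n' vs 'l' !=
  Pos 5: 'g' vs 'e' !=
Hamming distance = 4


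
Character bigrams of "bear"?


Word: "bear" (length 4)
Number of bigrams = 4 - 2 + 1 = 3
  Position 0: "be"
  Position 1: "ea"
  Position 2: "ar"
Bigrams = "be", "ea", "ar"


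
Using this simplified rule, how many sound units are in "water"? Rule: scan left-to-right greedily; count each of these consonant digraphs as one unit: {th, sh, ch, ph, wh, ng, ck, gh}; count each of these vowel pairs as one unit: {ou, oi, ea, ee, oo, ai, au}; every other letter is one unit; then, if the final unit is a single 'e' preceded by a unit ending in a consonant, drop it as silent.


Word: "water" (5 letters)
Left-to-right scan:
  (1) 'w' (letter)
  (2) 'a' (letter)
  (3) 't' (letter)
  (4) 'e' (letter)
  (5) 'r' (letter)
Units from scan: 5
Sound units = 5 units


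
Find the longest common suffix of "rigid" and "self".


Word 1: "rigid"
Word 2: "self"
Comparing from end:
  Pos -1: 'd' != 'f' (stop)
LCS = "" (length 0)


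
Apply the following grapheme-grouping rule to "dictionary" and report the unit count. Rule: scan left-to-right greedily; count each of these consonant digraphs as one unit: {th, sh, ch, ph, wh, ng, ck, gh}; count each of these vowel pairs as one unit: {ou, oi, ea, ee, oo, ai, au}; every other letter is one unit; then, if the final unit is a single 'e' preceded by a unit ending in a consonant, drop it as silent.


Word: "dictionary" (10 letters)
Left-to-right scan:
  [1] 'd' (letter)
  [2] 'i' (letter)
  [3] 'c' (letter)
  [4] 't' (letter)
  [5] 'i' (letter)
  [6] 'o' (letter)
  [7] 'n' (letter)
  [8] 'a' (letter)
  [9] 'r' (letter)
  [10] 'y' (letter)
Units from scan: 10
Sound units = 10 units


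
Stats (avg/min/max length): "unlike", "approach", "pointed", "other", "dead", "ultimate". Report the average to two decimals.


Lengths: "unlike"=6, "approach"=8, "pointed"=7, "other"=5, "dead"=4, "ultimate"=8
Sum = 38, Count = 6
Average = 38/6 = 6.33
= avg=6.33, min=4, max=8


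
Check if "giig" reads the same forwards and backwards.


Word: "giig"
Reversed: "giig"
Forward == Backward? giig == giig
Palindrome = Yes


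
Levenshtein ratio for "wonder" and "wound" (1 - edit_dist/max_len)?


Word 1: "wonder" (length 6)
Word 2: "wound" (length 5)
One optimal edit sequence:
  1. keep 'w'
  2. keep 'o'
  3. insert 'u'  (+1)
  4. keep 'n'
  5. keep 'd'
  6. delete 'e'  (+1)
  7. delete 'r'  (+1)
Edit distance = 3
Max length = max(6, 5) = 6
Similarity = 1 - 3/6
= 0.5000


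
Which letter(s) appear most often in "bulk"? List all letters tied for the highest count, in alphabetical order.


Word: "bulk"
Letter counts:
  'b': 1
  'k': 1
  'l': 1
  'u': 1
Maximum count = 1
Most frequent = 'b', 'k', 'l', 'u' (1 time each)


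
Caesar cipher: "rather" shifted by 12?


Word: "rather"
Shift: 12
Each letter → (letter + shift) mod 26:
  'r' (17) + 12 = 3 → 'd'
  'a' (0) + 12 = 12 → 'm'
  't' (19) + 12 = 5 → 'f'
  'h' (7) + 12 = 19 → 't'
  'e' (4) + 12 = 16 → 'q'
  'r' (17) + 12 = 3 → 'd'
Result = "dmftqd"


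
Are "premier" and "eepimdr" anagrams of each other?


Word 1: "premier" → sorted: eeimprr
Word 2: "eepimdr" → sorted: deeimpr
Same letters? eeimprr != deeimpr
Anagram = No


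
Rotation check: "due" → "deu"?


Word: "due", Candidate: "deu"
Method: check if candidate is substring of word+word
"duedue" contains "deu"? No
Is rotation = No


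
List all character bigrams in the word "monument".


Word: "monument" (length 8)
Number of bigrams = 8 - 2 + 1 = 7
  Position 0: "mo"
  Position 1: "on"
  Position 2: "nu"
  Position 3: "um"
  Position 4: "me"
  Position 5: "en"
  Position 6: "nt"
Bigrams = "mo", "on", "nu", "um", "me", "en", "nt"


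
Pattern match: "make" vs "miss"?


Pattern of "make": [0, 1, 2, 3]
Pattern of "miss": [0, 1, 2, 2]
Patterns do not match
Same pattern = No


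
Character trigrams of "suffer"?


Word: "suffer" (length 6)
Number of trigrams = 6 - 3 + 1 = 4
  Position 0: "suf"
  Position 1: "uff"
  Position 2: "ffe"
  Position 3: "fer"
Trigrams = "suf", "uff", "ffe", "fer"


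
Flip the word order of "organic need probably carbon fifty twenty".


Original: "organic need probably carbon fifty twenty"
Words (1..n): organic | need | probably | carbon | fifty | twenty
Reversed (n..1): twenty | fifty | carbon | probably | need | organic
Result = "twenty fifty carbon probably need organic"


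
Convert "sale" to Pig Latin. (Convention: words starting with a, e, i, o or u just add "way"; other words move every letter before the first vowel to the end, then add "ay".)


Word: "sale"
Starts with consonant(s) → move to end, add 'ay'
Consonant cluster: "s"
Pig Latin = "alesay"


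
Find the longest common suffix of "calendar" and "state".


Word 1: "calendar"
Word 2: "state"
Comparing from end:
  Pos -1: 'r' != 'e' (stop)
LCS = "" (length 0)


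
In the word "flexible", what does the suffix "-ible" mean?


Suffix: -ible
Example: flexible (flex + -ible)
Meaning = capable of


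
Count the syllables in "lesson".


Word: "lesson"
Syllable breakdown: les | son
Counting: 2 parts
= 2 syllables


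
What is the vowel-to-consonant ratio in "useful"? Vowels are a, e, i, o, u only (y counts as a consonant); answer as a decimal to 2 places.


Word: "useful"
Vowels (a,e,i,o,u): 3
Consonants: 3
Ratio = 3/3
= 1.00


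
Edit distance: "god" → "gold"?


Word 1: "god" (length 3)
Word 2: "gold" (length 4)
One optimal edit sequence (insert/delete/substitute each cost 1):
  1. keep 'g'
  2. keep 'o'
  3. insert 'l'  (+1)
  4. keep 'd'
Total edit operations: 1
Edit distance = 1


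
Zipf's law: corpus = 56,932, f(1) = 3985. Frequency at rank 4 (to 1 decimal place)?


Zipf's law: f(r) = f(1) / r
f(1) = 3985
f(4) = 3985 / 4
= 996.3 occurrences


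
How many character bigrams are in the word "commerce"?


Word: "commerce" (length 8)
Number of 2-grams = length - 2 + 1 = 8 - 2 + 1
= 7


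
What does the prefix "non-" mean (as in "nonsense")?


Prefix: non-
As in: nonsense -> non- + sense
Meaning = not


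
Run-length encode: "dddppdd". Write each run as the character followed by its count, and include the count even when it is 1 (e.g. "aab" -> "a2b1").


String: "dddppdd"
Scanning for consecutive runs:
  'd' x 3
  'p' x 2
  'd' x 2
RLE = "d3p2d2"


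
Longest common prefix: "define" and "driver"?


Word 1: "define"
Word 2: "driver"
Comparing from start:
  Pos 0: 'd' == 'd'
  Pos 1: 'e' != 'r' (stop)
LCP = "d" (length 1)


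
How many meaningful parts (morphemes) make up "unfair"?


Word: "unfair"
Morphemes: un- + fair
Each morpheme carries meaning
= 2 morphemes


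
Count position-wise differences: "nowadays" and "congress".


Comparing character by character (same length = 8):
  Pos 0: 'n' vs 'c' !=
  Pos 1: 'o' vs 'o' =
  Pos 2: 'w' vs 'n' !=
  Pos 3: 'a' vs 'g' !=
  Pos 4: 'd' vs 'r' !=
  Pos 5: 'a' vs 'e' !=
  Pos 6: 'y' vs 's' !=
  Pos 7: 's' vs 's' =
Hamming distance = 6


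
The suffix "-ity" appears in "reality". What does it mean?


Suffix: -ity
As in: reality -> real + -ity
Meaning = quality of


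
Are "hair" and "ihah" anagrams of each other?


Word 1: "hair" → sorted: ahir
Word 2: "ihah" → sorted: ahhi
Same letters? ahir != ahhi
Anagram = No


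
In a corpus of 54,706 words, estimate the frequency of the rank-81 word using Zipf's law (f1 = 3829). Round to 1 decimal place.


Zipf's law: f(r) = f(1) / r
f(1) = 3829
f(81) = 3829 / 81
= 47.3 occurrences


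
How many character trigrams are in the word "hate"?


Word: "hate" (length 4)
Number of 3-grams = length - 3 + 1 = 4 - 3 + 1
= 2


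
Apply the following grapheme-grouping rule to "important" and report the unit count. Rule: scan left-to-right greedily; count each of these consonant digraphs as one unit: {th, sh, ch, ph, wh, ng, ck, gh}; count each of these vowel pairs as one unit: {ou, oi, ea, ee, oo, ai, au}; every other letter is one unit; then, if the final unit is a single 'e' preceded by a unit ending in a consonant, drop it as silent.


Word: "important" (9 letters)
Left-to-right scan:
  (1) 'i' (letter)
  (2) 'm' (letter)
  (3) 'p' (letter)
  (4) 'o' (letter)
  (5) 'r' (letter)
  (6) 't' (letter)
  (7) 'a' (letter)
  (8) 'n' (letter)
  (9) 't' (letter)
Units from scan: 9
Sound units = 9 units


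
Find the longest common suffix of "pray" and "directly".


Word 1: "pray"
Word 2: "directly"
Comparing from end:
  Pos -1: 'y' == 'y'
  Pos -2: 'a' != 'l' (stop)
LCS = "y" (length 1)


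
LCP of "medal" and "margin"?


Word 1: "medal"
Word 2: "margin"
Comparing from start:
  Pos 0: 'm' == 'm'
  Pos 1: 'e' != 'a' (stop)
LCP = "m" (length 1)


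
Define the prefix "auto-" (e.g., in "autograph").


Prefix: auto-
Example: autograph = auto- + graph
Meaning = self


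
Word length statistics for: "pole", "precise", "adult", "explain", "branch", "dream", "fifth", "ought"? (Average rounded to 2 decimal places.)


Lengths: "pole"=4, "precise"=7, "adult"=5, "explain"=7, "branch"=6, "dream"=5, "fifth"=5, "ought"=5
Sum = 44, Count = 8
Average = 44/8 = 5.50
= avg=5.50, min=4, max=7


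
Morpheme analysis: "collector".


Word: "collector"
Morphemes: collect / -or
Each morpheme carries meaning
= 2 morphemes


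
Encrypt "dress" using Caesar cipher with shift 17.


Word: "dress"
Shift: 17
Each letter → (letter + shift) mod 26:
  'd' (3) + 17 = 20 → 'u'
  'r' (17) + 17 = 8 → 'i'
  'e' (4) + 17 = 21 → 'v'
  's' (18) + 17 = 9 → 'j'
  's' (18) + 17 = 9 → 'j'
Result = "uivjj"


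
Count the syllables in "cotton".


Word: "cotton"
Syllable breakdown: cot / ton
Counting: 2 parts
= 2 syllables


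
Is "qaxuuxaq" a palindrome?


Word: "qaxuuxaq"
Reversed: "qaxuuxaq"
Forward == Backward? qaxuuxaq == qaxuuxaq
Palindrome = Yes


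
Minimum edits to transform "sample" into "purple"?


Word 1: "sample" (length 6)
Word 2: "purple" (length 6)
One optimal edit sequence (insert/delete/substitute each cost 1):
  1. substitute 's' -> 'p'  (+1)
  2. substitute 'a' -> 'u'  (+1)
  3. substitute 'm' -> 'r'  (+1)
  4. keep 'p'
  5. keep 'l'
  6. keep 'e'
Total edit operations: 3
Edit distance = 3


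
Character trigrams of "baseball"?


Word: "baseball" (length 8)
Number of trigrams = 8 - 3 + 1 = 6
  Position 0: "bas"
  Position 1: "ase"
  Position 2: "seb"
  Position 3: "eba"
  Position 4: "bal"
  Position 5: "all"
Trigrams = "bas", "ase", "seb", "eba", "bal", "all"


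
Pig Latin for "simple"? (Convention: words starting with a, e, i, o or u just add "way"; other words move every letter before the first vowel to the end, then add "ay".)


Word: "simple"
Starts with consonant(s) → move to end, add 'ay'
Consonant cluster: "s"
Pig Latin = "implesay"


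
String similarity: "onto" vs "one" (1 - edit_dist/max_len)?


Word 1: "onto" (length 4)
Word 2: "one" (length 3)
One optimal edit sequence:
  1. keep 'o'
  2. keep 'n'
  3. delete 't'  (+1)
  4. substitute 'o' -> 'e'  (+1)
Edit distance = 2
Max length = max(4, 3) = 4
Similarity = 1 - 2/4
= 0.5000
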